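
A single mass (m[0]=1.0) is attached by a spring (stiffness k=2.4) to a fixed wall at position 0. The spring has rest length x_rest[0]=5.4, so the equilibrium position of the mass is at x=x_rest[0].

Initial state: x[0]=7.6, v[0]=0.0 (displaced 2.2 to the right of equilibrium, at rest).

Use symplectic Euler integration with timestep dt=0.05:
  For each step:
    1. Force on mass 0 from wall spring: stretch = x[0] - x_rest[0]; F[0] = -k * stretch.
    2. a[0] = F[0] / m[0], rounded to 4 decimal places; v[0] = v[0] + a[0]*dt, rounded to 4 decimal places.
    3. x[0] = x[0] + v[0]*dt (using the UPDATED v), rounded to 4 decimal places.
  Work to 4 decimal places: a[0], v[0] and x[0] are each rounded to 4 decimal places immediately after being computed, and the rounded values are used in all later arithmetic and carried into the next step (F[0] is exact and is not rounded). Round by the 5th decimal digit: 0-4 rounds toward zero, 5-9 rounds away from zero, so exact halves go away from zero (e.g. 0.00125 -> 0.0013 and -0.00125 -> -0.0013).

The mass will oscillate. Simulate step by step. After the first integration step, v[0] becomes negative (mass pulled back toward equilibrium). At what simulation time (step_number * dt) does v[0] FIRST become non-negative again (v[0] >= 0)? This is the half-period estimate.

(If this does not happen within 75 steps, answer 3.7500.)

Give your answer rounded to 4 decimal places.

Answer: 2.0500

Derivation:
Step 0: x=[7.6000] v=[0.0000]
Step 1: x=[7.5868] v=[-0.2640]
Step 2: x=[7.5605] v=[-0.5264]
Step 3: x=[7.5212] v=[-0.7857]
Step 4: x=[7.4692] v=[-1.0402]
Step 5: x=[7.4048] v=[-1.2885]
Step 6: x=[7.3283] v=[-1.5291]
Step 7: x=[7.2403] v=[-1.7605]
Step 8: x=[7.1412] v=[-1.9813]
Step 9: x=[7.0317] v=[-2.1902]
Step 10: x=[6.9124] v=[-2.3860]
Step 11: x=[6.7840] v=[-2.5675]
Step 12: x=[6.6473] v=[-2.7336]
Step 13: x=[6.5031] v=[-2.8833]
Step 14: x=[6.3523] v=[-3.0157]
Step 15: x=[6.1958] v=[-3.1300]
Step 16: x=[6.0345] v=[-3.2255]
Step 17: x=[5.8694] v=[-3.3016]
Step 18: x=[5.7015] v=[-3.3579]
Step 19: x=[5.5318] v=[-3.3941]
Step 20: x=[5.3613] v=[-3.4099]
Step 21: x=[5.1910] v=[-3.4053]
Step 22: x=[5.0220] v=[-3.3802]
Step 23: x=[4.8553] v=[-3.3348]
Step 24: x=[4.6918] v=[-3.2694]
Step 25: x=[4.5326] v=[-3.1844]
Step 26: x=[4.3786] v=[-3.0803]
Step 27: x=[4.2307] v=[-2.9577]
Step 28: x=[4.0898] v=[-2.8174]
Step 29: x=[3.9568] v=[-2.6602]
Step 30: x=[3.8325] v=[-2.4870]
Step 31: x=[3.7176] v=[-2.2989]
Step 32: x=[3.6128] v=[-2.0970]
Step 33: x=[3.5187] v=[-1.8825]
Step 34: x=[3.4359] v=[-1.6567]
Step 35: x=[3.3649] v=[-1.4210]
Step 36: x=[3.3061] v=[-1.1768]
Step 37: x=[3.2598] v=[-0.9255]
Step 38: x=[3.2264] v=[-0.6687]
Step 39: x=[3.2060] v=[-0.4079]
Step 40: x=[3.1988] v=[-0.1446]
Step 41: x=[3.2048] v=[0.1195]
First v>=0 after going negative at step 41, time=2.0500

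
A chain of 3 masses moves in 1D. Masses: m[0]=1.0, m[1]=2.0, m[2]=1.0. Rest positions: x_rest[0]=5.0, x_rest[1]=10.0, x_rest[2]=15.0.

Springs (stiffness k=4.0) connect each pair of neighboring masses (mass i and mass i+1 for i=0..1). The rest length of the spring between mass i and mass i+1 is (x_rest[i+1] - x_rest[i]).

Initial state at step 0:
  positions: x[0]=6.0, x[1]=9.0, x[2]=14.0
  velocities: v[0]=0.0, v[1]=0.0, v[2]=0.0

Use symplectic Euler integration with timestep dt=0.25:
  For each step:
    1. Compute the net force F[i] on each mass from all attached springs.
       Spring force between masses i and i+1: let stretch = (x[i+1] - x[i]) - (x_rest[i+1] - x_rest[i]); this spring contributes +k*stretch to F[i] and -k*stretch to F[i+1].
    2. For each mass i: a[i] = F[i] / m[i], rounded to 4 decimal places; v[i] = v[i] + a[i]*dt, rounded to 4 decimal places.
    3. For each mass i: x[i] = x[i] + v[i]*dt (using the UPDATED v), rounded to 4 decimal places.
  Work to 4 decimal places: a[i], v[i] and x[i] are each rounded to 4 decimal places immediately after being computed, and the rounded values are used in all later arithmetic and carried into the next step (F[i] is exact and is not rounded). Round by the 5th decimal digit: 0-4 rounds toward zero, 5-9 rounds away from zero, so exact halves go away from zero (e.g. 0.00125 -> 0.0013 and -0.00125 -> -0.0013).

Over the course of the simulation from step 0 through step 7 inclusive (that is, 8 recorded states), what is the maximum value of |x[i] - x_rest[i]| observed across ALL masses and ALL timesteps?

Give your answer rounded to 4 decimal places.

Step 0: x=[6.0000 9.0000 14.0000] v=[0.0000 0.0000 0.0000]
Step 1: x=[5.5000 9.2500 14.0000] v=[-2.0000 1.0000 0.0000]
Step 2: x=[4.6875 9.6250 14.0625] v=[-3.2500 1.5000 0.2500]
Step 3: x=[3.8594 9.9375 14.2656] v=[-3.3125 1.2500 0.8125]
Step 4: x=[3.3008 10.0313 14.6367] v=[-2.2344 0.3750 1.4844]
Step 5: x=[3.1748 9.8594 15.1065] v=[-0.5039 -0.6876 1.8790]
Step 6: x=[3.4700 9.5078 15.5145] v=[1.1807 -1.4064 1.6319]
Step 7: x=[4.0246 9.1523 15.6708] v=[2.2185 -1.4220 0.6252]
Max displacement = 1.8252

Answer: 1.8252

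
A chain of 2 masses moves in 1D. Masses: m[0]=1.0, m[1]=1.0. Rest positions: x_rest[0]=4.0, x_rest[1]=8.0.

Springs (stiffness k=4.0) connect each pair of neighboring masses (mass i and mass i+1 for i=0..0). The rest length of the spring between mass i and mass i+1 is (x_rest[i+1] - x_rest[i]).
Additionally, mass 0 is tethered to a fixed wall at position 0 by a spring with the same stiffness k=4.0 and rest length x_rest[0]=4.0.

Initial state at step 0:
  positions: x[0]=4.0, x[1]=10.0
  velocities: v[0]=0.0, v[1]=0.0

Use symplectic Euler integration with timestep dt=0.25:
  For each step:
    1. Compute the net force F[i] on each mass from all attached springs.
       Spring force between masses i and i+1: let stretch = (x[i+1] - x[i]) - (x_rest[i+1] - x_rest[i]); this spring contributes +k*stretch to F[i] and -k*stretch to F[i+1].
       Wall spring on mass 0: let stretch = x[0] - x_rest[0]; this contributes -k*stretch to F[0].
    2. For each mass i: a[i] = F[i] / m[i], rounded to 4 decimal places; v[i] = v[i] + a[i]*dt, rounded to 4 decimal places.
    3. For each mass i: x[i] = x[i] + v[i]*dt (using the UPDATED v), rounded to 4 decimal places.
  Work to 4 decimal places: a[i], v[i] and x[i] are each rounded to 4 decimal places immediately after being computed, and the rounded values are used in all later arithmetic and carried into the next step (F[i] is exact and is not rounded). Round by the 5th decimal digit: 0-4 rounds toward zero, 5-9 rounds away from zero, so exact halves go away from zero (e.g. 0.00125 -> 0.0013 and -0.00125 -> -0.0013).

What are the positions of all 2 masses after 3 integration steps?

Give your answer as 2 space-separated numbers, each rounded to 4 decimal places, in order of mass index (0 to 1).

Step 0: x=[4.0000 10.0000] v=[0.0000 0.0000]
Step 1: x=[4.5000 9.5000] v=[2.0000 -2.0000]
Step 2: x=[5.1250 8.7500] v=[2.5000 -3.0000]
Step 3: x=[5.3750 8.0938] v=[1.0000 -2.6250]

Answer: 5.3750 8.0938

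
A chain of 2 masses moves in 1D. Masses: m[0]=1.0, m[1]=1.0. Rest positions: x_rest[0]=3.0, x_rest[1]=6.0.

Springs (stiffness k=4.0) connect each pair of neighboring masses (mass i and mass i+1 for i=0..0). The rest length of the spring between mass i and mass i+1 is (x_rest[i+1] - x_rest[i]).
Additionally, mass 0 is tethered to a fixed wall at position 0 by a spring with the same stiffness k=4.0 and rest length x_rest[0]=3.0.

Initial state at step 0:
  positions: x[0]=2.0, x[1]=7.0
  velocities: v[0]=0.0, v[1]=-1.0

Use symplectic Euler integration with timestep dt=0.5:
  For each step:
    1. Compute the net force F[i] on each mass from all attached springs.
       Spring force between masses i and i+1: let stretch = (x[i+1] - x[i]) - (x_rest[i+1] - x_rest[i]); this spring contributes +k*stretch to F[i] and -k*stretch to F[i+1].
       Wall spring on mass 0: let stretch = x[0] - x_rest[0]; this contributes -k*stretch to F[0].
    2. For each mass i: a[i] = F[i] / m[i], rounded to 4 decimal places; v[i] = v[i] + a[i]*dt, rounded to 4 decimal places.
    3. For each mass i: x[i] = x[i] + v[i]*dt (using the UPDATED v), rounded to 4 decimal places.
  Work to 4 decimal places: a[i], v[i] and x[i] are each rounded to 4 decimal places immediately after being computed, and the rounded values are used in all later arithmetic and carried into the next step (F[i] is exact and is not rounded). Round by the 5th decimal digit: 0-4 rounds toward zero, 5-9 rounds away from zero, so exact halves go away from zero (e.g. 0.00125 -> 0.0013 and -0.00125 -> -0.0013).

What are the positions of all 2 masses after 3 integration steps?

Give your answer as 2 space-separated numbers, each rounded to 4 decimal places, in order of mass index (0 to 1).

Answer: 0.5000 6.5000

Derivation:
Step 0: x=[2.0000 7.0000] v=[0.0000 -1.0000]
Step 1: x=[5.0000 4.5000] v=[6.0000 -5.0000]
Step 2: x=[2.5000 5.5000] v=[-5.0000 2.0000]
Step 3: x=[0.5000 6.5000] v=[-4.0000 2.0000]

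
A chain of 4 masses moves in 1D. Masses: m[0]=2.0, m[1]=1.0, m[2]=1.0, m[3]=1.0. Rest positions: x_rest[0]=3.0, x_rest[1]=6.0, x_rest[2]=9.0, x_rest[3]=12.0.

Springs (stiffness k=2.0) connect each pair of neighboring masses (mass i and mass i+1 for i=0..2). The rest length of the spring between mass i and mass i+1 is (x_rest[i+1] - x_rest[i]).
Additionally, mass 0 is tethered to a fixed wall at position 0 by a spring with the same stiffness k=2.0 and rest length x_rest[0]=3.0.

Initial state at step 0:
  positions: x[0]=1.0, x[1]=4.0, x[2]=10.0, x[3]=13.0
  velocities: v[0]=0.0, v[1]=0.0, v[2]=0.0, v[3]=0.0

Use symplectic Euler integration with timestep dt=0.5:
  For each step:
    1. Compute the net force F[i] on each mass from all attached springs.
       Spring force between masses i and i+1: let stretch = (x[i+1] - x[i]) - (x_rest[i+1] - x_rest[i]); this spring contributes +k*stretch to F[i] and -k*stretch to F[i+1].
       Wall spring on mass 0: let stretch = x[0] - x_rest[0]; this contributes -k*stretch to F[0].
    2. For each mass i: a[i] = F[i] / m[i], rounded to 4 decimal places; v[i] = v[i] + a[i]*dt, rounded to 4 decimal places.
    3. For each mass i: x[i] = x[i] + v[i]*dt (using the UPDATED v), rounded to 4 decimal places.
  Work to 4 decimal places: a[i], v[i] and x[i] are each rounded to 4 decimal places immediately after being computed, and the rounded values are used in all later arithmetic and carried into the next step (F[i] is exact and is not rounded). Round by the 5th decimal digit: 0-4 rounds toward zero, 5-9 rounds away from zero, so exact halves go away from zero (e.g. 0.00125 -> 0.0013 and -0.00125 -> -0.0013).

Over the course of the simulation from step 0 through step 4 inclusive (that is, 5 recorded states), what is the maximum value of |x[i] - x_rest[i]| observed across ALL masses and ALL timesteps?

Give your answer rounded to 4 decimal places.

Answer: 2.3125

Derivation:
Step 0: x=[1.0000 4.0000 10.0000 13.0000] v=[0.0000 0.0000 0.0000 0.0000]
Step 1: x=[1.5000 5.5000 8.5000 13.0000] v=[1.0000 3.0000 -3.0000 0.0000]
Step 2: x=[2.6250 6.5000 7.7500 12.2500] v=[2.2500 2.0000 -1.5000 -1.5000]
Step 3: x=[4.0625 6.1875 8.6250 10.7500] v=[2.8750 -0.6250 1.7500 -3.0000]
Step 4: x=[5.0157 6.0313 9.3438 9.6875] v=[1.9063 -0.3125 1.4375 -2.1250]
Max displacement = 2.3125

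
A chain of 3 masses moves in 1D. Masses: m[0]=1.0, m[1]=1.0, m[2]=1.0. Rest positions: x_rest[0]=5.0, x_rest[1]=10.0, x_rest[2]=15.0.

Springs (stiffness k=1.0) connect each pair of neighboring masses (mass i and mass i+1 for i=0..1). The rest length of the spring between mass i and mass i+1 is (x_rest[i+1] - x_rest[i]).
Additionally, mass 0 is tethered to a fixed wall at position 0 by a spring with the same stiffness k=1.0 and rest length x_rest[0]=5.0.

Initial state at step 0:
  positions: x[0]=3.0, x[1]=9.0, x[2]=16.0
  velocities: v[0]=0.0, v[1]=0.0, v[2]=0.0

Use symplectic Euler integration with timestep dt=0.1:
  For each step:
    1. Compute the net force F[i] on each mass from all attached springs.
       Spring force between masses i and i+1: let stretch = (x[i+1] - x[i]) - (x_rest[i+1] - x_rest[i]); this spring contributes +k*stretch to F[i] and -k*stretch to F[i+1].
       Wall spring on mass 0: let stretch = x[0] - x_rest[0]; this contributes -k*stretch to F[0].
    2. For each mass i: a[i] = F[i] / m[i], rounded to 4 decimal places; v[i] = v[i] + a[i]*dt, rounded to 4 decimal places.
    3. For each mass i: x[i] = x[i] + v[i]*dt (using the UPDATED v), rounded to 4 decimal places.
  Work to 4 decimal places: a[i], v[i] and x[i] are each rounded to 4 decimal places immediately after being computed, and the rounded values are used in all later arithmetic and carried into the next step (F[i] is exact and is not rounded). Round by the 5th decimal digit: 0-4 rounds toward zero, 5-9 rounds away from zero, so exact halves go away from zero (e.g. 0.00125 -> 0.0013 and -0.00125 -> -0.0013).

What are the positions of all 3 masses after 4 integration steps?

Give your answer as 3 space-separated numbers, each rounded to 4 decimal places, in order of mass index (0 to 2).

Answer: 3.2926 9.0985 15.8045

Derivation:
Step 0: x=[3.0000 9.0000 16.0000] v=[0.0000 0.0000 0.0000]
Step 1: x=[3.0300 9.0100 15.9800] v=[0.3000 0.1000 -0.2000]
Step 2: x=[3.0895 9.0299 15.9403] v=[0.5950 0.1990 -0.3970]
Step 3: x=[3.1775 9.0595 15.8815] v=[0.8801 0.2960 -0.5880]
Step 4: x=[3.2926 9.0985 15.8045] v=[1.1506 0.3900 -0.7702]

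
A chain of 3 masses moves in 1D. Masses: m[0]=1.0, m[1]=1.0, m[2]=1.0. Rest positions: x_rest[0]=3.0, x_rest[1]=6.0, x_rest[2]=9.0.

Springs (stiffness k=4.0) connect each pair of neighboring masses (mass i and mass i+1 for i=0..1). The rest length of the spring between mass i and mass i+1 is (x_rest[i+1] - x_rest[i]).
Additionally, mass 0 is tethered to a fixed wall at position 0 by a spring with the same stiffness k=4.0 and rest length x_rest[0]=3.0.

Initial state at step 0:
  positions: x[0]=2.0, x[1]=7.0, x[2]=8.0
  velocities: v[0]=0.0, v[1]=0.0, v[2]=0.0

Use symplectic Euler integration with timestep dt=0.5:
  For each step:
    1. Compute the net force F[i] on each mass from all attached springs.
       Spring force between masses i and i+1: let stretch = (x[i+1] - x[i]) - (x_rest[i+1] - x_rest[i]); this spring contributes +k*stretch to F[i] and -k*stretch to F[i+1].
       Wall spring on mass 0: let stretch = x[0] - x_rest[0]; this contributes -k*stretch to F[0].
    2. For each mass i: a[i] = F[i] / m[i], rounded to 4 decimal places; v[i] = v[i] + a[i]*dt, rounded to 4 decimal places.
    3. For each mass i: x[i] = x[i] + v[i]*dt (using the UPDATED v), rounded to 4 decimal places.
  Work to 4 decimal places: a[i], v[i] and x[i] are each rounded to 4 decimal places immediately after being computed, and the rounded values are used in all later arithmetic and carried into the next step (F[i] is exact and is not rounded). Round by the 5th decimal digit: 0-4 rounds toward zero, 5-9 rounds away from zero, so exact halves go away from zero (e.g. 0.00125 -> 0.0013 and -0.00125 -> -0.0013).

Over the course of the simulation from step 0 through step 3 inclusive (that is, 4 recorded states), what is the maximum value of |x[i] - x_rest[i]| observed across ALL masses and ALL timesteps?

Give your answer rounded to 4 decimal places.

Answer: 3.0000

Derivation:
Step 0: x=[2.0000 7.0000 8.0000] v=[0.0000 0.0000 0.0000]
Step 1: x=[5.0000 3.0000 10.0000] v=[6.0000 -8.0000 4.0000]
Step 2: x=[1.0000 8.0000 8.0000] v=[-8.0000 10.0000 -4.0000]
Step 3: x=[3.0000 6.0000 9.0000] v=[4.0000 -4.0000 2.0000]
Max displacement = 3.0000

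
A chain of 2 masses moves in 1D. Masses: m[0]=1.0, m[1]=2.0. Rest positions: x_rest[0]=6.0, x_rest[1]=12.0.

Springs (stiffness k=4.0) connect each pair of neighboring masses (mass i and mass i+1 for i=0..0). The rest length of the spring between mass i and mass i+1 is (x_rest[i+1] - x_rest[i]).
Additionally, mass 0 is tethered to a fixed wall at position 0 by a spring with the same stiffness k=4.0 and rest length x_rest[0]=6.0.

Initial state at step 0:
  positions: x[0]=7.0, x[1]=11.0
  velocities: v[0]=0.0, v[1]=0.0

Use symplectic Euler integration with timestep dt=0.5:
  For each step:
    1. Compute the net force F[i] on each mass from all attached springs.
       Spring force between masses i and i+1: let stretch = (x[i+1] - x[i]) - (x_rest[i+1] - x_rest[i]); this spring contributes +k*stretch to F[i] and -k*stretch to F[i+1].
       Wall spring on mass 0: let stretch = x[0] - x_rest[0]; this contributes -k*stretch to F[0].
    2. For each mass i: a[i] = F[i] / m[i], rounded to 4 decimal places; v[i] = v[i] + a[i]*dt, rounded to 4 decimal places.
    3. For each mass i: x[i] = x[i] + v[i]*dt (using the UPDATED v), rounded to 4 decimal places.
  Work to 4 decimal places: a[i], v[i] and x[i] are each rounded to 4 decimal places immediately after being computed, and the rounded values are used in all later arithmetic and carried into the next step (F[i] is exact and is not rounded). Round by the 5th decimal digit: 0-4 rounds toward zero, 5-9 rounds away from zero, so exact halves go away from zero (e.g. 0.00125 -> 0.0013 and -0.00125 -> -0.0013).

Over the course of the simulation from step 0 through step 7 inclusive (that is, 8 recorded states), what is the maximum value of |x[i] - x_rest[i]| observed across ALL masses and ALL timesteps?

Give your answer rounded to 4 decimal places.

Answer: 2.3125

Derivation:
Step 0: x=[7.0000 11.0000] v=[0.0000 0.0000]
Step 1: x=[4.0000 12.0000] v=[-6.0000 2.0000]
Step 2: x=[5.0000 12.0000] v=[2.0000 0.0000]
Step 3: x=[8.0000 11.5000] v=[6.0000 -1.0000]
Step 4: x=[6.5000 12.2500] v=[-3.0000 1.5000]
Step 5: x=[4.2500 13.1250] v=[-4.5000 1.7500]
Step 6: x=[6.6250 12.5625] v=[4.7500 -1.1250]
Step 7: x=[8.3125 12.0313] v=[3.3750 -1.0625]
Max displacement = 2.3125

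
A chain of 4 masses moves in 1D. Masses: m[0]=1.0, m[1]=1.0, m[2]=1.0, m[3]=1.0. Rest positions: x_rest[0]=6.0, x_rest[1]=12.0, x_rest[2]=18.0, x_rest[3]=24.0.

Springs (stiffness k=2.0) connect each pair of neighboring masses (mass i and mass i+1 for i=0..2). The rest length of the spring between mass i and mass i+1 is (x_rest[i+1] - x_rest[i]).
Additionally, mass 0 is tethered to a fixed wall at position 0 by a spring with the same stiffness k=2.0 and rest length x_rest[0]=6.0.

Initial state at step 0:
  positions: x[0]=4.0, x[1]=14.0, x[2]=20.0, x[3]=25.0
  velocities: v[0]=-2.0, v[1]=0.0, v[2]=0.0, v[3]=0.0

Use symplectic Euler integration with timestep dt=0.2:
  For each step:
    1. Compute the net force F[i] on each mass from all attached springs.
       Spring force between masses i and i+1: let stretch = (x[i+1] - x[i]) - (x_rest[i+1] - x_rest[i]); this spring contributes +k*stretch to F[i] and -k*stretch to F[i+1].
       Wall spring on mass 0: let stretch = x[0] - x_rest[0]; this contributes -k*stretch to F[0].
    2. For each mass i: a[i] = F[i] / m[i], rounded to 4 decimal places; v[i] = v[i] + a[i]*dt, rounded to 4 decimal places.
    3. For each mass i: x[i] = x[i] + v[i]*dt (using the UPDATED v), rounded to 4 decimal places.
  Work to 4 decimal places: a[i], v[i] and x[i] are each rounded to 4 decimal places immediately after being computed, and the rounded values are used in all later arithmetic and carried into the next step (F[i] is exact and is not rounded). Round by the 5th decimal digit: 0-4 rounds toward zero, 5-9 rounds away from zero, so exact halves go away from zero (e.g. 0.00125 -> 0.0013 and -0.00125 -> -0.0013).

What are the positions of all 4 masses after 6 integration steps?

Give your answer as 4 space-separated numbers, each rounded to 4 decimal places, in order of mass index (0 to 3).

Answer: 7.8364 10.8608 18.2126 25.8401

Derivation:
Step 0: x=[4.0000 14.0000 20.0000 25.0000] v=[-2.0000 0.0000 0.0000 0.0000]
Step 1: x=[4.0800 13.6800 19.9200 25.0800] v=[0.4000 -1.6000 -0.4000 0.4000]
Step 2: x=[4.6016 13.0912 19.7536 25.2272] v=[2.6080 -2.9440 -0.8320 0.7360]
Step 3: x=[5.4342 12.3562 19.4921 25.4165] v=[4.1632 -3.6749 -1.3075 0.9466]
Step 4: x=[6.3859 11.6383 19.1337 25.6119] v=[4.7583 -3.5893 -1.7921 0.9768]
Step 5: x=[7.2469 11.0999 18.6939 25.7690] v=[4.3049 -2.6921 -2.1990 0.7855]
Step 6: x=[7.8364 10.8608 18.2126 25.8401] v=[2.9473 -1.1957 -2.4066 0.3555]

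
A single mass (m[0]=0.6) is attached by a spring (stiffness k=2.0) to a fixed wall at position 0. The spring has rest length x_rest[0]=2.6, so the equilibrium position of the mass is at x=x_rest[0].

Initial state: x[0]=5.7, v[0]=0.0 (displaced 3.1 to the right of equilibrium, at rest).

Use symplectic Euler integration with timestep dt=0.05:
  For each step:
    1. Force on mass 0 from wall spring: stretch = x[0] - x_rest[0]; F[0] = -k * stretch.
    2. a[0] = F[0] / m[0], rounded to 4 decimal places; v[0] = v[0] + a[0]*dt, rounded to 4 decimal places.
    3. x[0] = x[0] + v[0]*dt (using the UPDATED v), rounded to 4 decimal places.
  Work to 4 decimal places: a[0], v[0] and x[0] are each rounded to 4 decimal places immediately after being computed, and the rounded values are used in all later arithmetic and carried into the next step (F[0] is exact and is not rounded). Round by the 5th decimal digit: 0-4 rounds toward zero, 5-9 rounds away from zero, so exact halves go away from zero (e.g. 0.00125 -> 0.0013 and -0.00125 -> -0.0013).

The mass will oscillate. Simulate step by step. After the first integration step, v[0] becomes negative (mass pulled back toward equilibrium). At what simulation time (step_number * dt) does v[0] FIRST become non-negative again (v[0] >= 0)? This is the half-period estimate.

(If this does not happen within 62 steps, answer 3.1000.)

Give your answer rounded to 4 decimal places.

Step 0: x=[5.7000] v=[0.0000]
Step 1: x=[5.6742] v=[-0.5167]
Step 2: x=[5.6227] v=[-1.0291]
Step 3: x=[5.5461] v=[-1.5329]
Step 4: x=[5.4449] v=[-2.0239]
Step 5: x=[5.3200] v=[-2.4981]
Step 6: x=[5.1724] v=[-2.9514]
Step 7: x=[5.0034] v=[-3.3801]
Step 8: x=[4.8144] v=[-3.7807]
Step 9: x=[4.6069] v=[-4.1498]
Step 10: x=[4.3827] v=[-4.4843]
Step 11: x=[4.1436] v=[-4.7814]
Step 12: x=[3.8917] v=[-5.0387]
Step 13: x=[3.6290] v=[-5.2540]
Step 14: x=[3.3577] v=[-5.4255]
Step 15: x=[3.0801] v=[-5.5518]
Step 16: x=[2.7985] v=[-5.6318]
Step 17: x=[2.5153] v=[-5.6649]
Step 18: x=[2.2328] v=[-5.6508]
Step 19: x=[1.9533] v=[-5.5896]
Step 20: x=[1.6792] v=[-5.4818]
Step 21: x=[1.4128] v=[-5.3283]
Step 22: x=[1.1563] v=[-5.1304]
Step 23: x=[0.9118] v=[-4.8898]
Step 24: x=[0.6814] v=[-4.6084]
Step 25: x=[0.4670] v=[-4.2886]
Step 26: x=[0.2703] v=[-3.9331]
Step 27: x=[0.0931] v=[-3.5448]
Step 28: x=[-0.0633] v=[-3.1270]
Step 29: x=[-0.1975] v=[-2.6831]
Step 30: x=[-0.3083] v=[-2.2169]
Step 31: x=[-0.3949] v=[-1.7322]
Step 32: x=[-0.4566] v=[-1.2331]
Step 33: x=[-0.4928] v=[-0.7237]
Step 34: x=[-0.5032] v=[-0.2082]
Step 35: x=[-0.4878] v=[0.3090]
First v>=0 after going negative at step 35, time=1.7500

Answer: 1.7500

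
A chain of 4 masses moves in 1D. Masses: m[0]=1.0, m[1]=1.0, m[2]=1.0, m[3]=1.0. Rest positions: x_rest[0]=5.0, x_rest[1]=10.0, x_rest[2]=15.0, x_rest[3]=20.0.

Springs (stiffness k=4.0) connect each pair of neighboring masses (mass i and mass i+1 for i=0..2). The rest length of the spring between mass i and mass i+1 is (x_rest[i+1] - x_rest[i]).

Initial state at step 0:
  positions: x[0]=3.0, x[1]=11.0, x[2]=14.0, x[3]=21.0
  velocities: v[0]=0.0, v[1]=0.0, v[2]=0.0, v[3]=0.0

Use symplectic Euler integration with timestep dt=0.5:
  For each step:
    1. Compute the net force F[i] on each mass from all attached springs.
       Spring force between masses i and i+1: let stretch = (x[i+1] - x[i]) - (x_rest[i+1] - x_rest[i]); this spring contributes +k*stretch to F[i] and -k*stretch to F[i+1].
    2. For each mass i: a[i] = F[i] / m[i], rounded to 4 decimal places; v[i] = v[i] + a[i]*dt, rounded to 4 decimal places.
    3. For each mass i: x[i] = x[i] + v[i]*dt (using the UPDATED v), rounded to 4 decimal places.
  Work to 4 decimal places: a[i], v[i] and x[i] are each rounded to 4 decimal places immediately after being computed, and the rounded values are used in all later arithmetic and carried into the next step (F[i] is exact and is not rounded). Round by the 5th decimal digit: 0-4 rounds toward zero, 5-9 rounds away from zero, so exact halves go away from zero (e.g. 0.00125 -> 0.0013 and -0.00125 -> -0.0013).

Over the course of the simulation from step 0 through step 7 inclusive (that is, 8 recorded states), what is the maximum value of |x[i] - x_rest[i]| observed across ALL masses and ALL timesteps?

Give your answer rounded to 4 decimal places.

Answer: 4.0000

Derivation:
Step 0: x=[3.0000 11.0000 14.0000 21.0000] v=[0.0000 0.0000 0.0000 0.0000]
Step 1: x=[6.0000 6.0000 18.0000 19.0000] v=[6.0000 -10.0000 8.0000 -4.0000]
Step 2: x=[4.0000 13.0000 11.0000 21.0000] v=[-4.0000 14.0000 -14.0000 4.0000]
Step 3: x=[6.0000 9.0000 16.0000 18.0000] v=[4.0000 -8.0000 10.0000 -6.0000]
Step 4: x=[6.0000 9.0000 16.0000 18.0000] v=[0.0000 0.0000 0.0000 0.0000]
Step 5: x=[4.0000 13.0000 11.0000 21.0000] v=[-4.0000 8.0000 -10.0000 6.0000]
Step 6: x=[6.0000 6.0000 18.0000 19.0000] v=[4.0000 -14.0000 14.0000 -4.0000]
Step 7: x=[3.0000 11.0000 14.0000 21.0000] v=[-6.0000 10.0000 -8.0000 4.0000]
Max displacement = 4.0000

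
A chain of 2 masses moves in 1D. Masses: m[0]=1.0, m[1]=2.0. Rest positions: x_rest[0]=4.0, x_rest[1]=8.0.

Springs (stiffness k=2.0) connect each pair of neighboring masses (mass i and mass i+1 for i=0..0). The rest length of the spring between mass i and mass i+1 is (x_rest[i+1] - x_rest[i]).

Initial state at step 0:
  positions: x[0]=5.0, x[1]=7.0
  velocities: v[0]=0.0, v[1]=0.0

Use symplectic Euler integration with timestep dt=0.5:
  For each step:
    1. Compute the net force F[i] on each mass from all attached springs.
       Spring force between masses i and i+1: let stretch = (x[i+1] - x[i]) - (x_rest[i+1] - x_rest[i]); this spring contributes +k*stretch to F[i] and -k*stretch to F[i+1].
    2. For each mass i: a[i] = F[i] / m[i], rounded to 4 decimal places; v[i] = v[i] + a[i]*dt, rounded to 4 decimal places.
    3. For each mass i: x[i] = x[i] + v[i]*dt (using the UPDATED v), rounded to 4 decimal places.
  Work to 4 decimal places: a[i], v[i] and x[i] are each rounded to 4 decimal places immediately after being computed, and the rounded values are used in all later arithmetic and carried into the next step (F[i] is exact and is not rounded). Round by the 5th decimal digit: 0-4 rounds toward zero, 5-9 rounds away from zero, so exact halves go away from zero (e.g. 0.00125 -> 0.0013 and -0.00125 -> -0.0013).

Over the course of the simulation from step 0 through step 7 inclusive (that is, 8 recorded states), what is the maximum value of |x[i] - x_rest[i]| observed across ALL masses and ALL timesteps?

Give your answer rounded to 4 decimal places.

Answer: 1.8125

Derivation:
Step 0: x=[5.0000 7.0000] v=[0.0000 0.0000]
Step 1: x=[4.0000 7.5000] v=[-2.0000 1.0000]
Step 2: x=[2.7500 8.1250] v=[-2.5000 1.2500]
Step 3: x=[2.1875 8.4063] v=[-1.1250 0.5625]
Step 4: x=[2.7344 8.1329] v=[1.0938 -0.5469]
Step 5: x=[3.9806 7.5098] v=[2.4923 -1.2462]
Step 6: x=[4.9914 7.0044] v=[2.0215 -1.0108]
Step 7: x=[5.0087 6.9958] v=[0.0345 -0.0173]
Max displacement = 1.8125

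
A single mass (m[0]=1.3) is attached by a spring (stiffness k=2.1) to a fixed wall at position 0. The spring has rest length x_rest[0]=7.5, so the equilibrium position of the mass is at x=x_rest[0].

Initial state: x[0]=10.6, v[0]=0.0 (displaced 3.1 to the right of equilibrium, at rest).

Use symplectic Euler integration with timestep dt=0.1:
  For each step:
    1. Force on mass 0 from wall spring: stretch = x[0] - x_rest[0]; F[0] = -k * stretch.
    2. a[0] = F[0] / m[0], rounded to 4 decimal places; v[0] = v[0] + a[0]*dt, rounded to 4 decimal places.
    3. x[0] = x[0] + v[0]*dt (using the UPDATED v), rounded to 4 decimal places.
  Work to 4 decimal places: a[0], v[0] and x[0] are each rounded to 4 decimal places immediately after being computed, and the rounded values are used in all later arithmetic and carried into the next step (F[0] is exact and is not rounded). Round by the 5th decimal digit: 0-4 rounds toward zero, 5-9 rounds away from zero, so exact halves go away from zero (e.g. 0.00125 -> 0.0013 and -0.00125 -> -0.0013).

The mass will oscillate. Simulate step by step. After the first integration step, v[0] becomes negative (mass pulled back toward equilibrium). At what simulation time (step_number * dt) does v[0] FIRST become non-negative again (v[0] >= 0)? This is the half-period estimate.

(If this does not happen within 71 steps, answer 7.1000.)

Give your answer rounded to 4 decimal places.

Step 0: x=[10.6000] v=[0.0000]
Step 1: x=[10.5499] v=[-0.5008]
Step 2: x=[10.4506] v=[-0.9935]
Step 3: x=[10.3036] v=[-1.4701]
Step 4: x=[10.1113] v=[-1.9230]
Step 5: x=[9.8768] v=[-2.3448]
Step 6: x=[9.6039] v=[-2.7287]
Step 7: x=[9.2970] v=[-3.0686]
Step 8: x=[8.9611] v=[-3.3589]
Step 9: x=[8.6016] v=[-3.5949]
Step 10: x=[8.2243] v=[-3.7729]
Step 11: x=[7.8353] v=[-3.8899]
Step 12: x=[7.4409] v=[-3.9441]
Step 13: x=[7.0474] v=[-3.9346]
Step 14: x=[6.6613] v=[-3.8615]
Step 15: x=[6.2887] v=[-3.7260]
Step 16: x=[5.9357] v=[-3.5303]
Step 17: x=[5.6079] v=[-3.2776]
Step 18: x=[5.3107] v=[-2.9720]
Step 19: x=[5.0489] v=[-2.6183]
Step 20: x=[4.8267] v=[-2.2224]
Step 21: x=[4.6476] v=[-1.7906]
Step 22: x=[4.5146] v=[-1.3298]
Step 23: x=[4.4299] v=[-0.8475]
Step 24: x=[4.3947] v=[-0.3516]
Step 25: x=[4.4097] v=[0.1500]
First v>=0 after going negative at step 25, time=2.5000

Answer: 2.5000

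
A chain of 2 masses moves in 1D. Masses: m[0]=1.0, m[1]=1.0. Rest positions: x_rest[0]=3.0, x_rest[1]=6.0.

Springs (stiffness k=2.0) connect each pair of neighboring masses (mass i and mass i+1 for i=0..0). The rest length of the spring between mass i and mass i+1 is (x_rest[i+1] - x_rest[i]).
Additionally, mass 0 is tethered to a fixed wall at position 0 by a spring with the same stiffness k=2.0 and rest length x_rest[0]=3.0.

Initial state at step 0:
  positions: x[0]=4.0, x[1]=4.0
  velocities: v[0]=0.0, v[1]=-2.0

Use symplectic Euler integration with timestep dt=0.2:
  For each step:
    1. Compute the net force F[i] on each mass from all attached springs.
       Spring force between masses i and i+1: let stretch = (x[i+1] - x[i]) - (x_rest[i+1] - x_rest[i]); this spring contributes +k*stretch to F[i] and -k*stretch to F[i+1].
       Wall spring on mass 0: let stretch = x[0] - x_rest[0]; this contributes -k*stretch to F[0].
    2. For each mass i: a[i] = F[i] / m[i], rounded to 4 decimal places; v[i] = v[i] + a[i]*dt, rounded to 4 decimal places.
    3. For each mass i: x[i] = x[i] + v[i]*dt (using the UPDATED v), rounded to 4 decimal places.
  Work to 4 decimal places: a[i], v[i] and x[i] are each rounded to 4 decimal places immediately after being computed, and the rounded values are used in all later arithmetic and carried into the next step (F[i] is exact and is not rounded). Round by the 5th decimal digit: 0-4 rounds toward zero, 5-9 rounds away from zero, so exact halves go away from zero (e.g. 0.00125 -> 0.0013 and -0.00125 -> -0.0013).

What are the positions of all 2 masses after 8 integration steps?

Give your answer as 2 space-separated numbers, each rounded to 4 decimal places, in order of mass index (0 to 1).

Step 0: x=[4.0000 4.0000] v=[0.0000 -2.0000]
Step 1: x=[3.6800 3.8400] v=[-1.6000 -0.8000]
Step 2: x=[3.0784 3.9072] v=[-3.0080 0.3360]
Step 3: x=[2.2968 4.1481] v=[-3.9078 1.2045]
Step 4: x=[1.4796 4.4809] v=[-4.0860 1.6640]
Step 5: x=[0.7841 4.8136] v=[-3.4773 1.6635]
Step 6: x=[0.3483 5.0639] v=[-2.1791 1.2517]
Step 7: x=[0.2619 5.1770] v=[-0.4322 0.5655]
Step 8: x=[0.5477 5.1369] v=[1.4291 -0.2005]

Answer: 0.5477 5.1369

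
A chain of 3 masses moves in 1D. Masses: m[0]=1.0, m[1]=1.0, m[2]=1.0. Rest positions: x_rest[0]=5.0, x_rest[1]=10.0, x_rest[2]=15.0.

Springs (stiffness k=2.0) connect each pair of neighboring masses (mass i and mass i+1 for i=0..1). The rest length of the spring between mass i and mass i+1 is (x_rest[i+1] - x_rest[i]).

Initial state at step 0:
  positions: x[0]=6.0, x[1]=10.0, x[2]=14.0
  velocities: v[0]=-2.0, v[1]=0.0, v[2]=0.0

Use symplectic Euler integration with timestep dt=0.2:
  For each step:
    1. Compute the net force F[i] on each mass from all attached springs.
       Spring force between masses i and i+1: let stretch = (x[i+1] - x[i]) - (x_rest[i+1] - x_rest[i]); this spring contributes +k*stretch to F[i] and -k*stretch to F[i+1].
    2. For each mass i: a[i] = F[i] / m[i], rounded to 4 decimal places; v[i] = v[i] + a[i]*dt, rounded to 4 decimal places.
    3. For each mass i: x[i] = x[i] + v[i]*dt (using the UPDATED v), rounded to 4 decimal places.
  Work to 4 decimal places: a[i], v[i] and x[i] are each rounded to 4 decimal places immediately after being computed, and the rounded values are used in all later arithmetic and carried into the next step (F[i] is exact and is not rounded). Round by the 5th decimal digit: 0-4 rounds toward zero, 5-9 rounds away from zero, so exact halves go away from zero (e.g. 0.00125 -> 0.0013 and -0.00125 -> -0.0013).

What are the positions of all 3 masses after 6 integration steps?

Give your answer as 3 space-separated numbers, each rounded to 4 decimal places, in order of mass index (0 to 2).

Step 0: x=[6.0000 10.0000 14.0000] v=[-2.0000 0.0000 0.0000]
Step 1: x=[5.5200 10.0000 14.0800] v=[-2.4000 0.0000 0.4000]
Step 2: x=[4.9984 9.9680 14.2336] v=[-2.6080 -0.1600 0.7680]
Step 3: x=[4.4744 9.8797 14.4460] v=[-2.6202 -0.4416 1.0618]
Step 4: x=[3.9828 9.7243 14.6931] v=[-2.4581 -0.7772 1.2353]
Step 5: x=[3.5505 9.5070 14.9427] v=[-2.1615 -1.0863 1.2478]
Step 6: x=[3.1947 9.2481 15.1574] v=[-1.7789 -1.2946 1.0735]

Answer: 3.1947 9.2481 15.1574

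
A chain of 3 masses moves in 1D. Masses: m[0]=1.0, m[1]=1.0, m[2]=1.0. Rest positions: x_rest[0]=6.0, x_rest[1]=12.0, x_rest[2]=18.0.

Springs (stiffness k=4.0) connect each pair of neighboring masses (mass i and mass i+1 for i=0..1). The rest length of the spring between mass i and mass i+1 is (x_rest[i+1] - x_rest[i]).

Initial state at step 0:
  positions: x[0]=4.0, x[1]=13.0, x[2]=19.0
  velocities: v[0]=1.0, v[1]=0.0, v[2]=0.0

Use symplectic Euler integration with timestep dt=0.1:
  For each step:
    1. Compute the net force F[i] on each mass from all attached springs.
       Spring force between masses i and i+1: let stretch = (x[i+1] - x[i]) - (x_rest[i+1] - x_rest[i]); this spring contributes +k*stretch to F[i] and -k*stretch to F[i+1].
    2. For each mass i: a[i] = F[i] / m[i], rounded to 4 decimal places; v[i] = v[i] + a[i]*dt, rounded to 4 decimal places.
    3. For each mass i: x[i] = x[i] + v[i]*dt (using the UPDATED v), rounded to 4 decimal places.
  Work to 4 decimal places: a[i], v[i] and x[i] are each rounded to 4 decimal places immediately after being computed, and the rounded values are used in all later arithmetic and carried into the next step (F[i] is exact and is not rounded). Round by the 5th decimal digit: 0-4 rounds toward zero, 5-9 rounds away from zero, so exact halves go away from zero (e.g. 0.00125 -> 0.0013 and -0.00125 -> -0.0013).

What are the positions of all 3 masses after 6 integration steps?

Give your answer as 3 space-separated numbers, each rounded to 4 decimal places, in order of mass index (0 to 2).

Step 0: x=[4.0000 13.0000 19.0000] v=[1.0000 0.0000 0.0000]
Step 1: x=[4.2200 12.8800 19.0000] v=[2.2000 -1.2000 0.0000]
Step 2: x=[4.5464 12.6584 18.9952] v=[3.2640 -2.2160 -0.0480]
Step 3: x=[4.9573 12.3658 18.9769] v=[4.1088 -2.9261 -0.1827]
Step 4: x=[5.4245 12.0413 18.9342] v=[4.6722 -3.2451 -0.4271]
Step 5: x=[5.9164 11.7278 18.8558] v=[4.9189 -3.1347 -0.7843]
Step 6: x=[6.4008 11.4670 18.7323] v=[4.8435 -2.6081 -1.2355]

Answer: 6.4008 11.4670 18.7323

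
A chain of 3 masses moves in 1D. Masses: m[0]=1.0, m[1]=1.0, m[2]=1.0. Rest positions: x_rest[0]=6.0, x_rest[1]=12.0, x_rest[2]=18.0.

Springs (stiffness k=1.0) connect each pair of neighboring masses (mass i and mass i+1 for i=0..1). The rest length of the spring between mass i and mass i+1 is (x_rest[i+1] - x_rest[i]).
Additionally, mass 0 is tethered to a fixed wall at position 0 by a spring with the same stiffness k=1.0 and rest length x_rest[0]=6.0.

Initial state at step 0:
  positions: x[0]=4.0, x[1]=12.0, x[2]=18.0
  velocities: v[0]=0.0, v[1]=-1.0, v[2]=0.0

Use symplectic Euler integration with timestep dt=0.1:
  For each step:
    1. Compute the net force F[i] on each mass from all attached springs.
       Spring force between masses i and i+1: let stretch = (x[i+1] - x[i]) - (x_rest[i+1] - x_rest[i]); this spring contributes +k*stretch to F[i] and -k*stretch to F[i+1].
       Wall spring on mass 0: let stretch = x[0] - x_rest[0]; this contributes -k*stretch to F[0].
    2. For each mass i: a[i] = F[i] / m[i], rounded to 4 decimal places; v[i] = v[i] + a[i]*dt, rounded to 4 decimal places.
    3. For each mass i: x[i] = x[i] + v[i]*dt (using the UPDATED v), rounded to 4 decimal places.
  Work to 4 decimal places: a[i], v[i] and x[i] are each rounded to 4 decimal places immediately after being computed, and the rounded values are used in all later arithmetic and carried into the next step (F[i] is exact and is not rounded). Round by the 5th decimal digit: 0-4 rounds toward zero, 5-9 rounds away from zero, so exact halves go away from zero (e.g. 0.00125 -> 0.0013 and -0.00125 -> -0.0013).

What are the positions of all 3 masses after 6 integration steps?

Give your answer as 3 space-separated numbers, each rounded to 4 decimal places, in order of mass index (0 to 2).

Answer: 4.7396 11.1003 17.9535

Derivation:
Step 0: x=[4.0000 12.0000 18.0000] v=[0.0000 -1.0000 0.0000]
Step 1: x=[4.0400 11.8800 18.0000] v=[0.4000 -1.2000 0.0000]
Step 2: x=[4.1180 11.7428 17.9988] v=[0.7800 -1.3720 -0.0120]
Step 3: x=[4.2311 11.5919 17.9950] v=[1.1307 -1.5089 -0.0376]
Step 4: x=[4.3755 11.4314 17.9872] v=[1.4437 -1.6047 -0.0779]
Step 5: x=[4.5467 11.2659 17.9739] v=[1.7117 -1.6547 -0.1335]
Step 6: x=[4.7396 11.1003 17.9535] v=[1.9290 -1.6558 -0.2043]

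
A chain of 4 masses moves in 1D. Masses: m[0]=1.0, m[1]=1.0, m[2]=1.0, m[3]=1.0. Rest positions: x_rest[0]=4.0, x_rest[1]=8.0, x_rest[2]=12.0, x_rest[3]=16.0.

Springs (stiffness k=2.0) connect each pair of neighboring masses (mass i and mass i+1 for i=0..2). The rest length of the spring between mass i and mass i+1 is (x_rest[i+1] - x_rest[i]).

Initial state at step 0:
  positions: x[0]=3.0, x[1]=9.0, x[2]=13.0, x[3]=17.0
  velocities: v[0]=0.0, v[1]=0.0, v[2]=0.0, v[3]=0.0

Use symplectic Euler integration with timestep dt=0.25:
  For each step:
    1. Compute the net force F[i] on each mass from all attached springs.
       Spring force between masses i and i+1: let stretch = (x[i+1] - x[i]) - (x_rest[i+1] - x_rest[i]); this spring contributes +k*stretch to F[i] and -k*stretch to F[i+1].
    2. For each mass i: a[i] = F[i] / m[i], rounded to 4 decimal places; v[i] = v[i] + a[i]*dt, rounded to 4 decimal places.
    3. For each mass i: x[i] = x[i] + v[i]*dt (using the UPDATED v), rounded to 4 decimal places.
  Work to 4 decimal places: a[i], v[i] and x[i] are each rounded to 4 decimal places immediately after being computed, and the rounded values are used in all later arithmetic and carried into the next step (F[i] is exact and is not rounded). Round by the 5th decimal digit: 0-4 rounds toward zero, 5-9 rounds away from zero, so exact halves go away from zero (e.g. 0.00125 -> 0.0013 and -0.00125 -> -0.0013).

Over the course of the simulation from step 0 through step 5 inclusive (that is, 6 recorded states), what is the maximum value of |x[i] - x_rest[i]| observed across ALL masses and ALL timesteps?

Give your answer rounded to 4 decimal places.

Answer: 1.0506

Derivation:
Step 0: x=[3.0000 9.0000 13.0000 17.0000] v=[0.0000 0.0000 0.0000 0.0000]
Step 1: x=[3.2500 8.7500 13.0000 17.0000] v=[1.0000 -1.0000 0.0000 0.0000]
Step 2: x=[3.6875 8.3438 12.9688 17.0000] v=[1.7500 -1.6250 -0.1250 0.0000]
Step 3: x=[4.2071 7.9336 12.8633 16.9961] v=[2.0782 -1.6407 -0.4219 -0.0156]
Step 4: x=[4.6925 7.6738 12.6582 16.9756] v=[1.9415 -1.0391 -0.8204 -0.0820]
Step 5: x=[5.0506 7.6644 12.3697 16.9154] v=[1.4322 -0.0376 -1.1539 -0.2407]
Max displacement = 1.0506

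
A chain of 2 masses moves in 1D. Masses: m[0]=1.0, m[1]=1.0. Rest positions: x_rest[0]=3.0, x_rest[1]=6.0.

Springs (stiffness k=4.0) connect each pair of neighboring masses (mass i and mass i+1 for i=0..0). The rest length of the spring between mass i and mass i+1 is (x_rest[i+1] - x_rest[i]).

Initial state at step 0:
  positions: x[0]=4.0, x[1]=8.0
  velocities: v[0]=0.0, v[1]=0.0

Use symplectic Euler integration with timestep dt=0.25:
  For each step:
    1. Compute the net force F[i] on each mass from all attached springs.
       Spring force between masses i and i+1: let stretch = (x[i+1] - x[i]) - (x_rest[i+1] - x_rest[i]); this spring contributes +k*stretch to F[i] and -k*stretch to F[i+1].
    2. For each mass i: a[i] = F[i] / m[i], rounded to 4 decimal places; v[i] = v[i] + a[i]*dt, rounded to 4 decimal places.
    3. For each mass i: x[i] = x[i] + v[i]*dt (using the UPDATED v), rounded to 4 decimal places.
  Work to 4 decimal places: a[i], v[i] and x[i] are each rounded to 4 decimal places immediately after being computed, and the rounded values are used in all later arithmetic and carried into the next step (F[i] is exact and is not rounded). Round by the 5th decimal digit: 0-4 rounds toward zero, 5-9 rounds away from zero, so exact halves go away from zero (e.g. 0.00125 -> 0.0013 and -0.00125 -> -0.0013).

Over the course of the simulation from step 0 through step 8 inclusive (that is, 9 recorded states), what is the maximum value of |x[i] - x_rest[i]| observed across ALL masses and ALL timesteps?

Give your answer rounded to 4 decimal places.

Answer: 2.0313

Derivation:
Step 0: x=[4.0000 8.0000] v=[0.0000 0.0000]
Step 1: x=[4.2500 7.7500] v=[1.0000 -1.0000]
Step 2: x=[4.6250 7.3750] v=[1.5000 -1.5000]
Step 3: x=[4.9375 7.0625] v=[1.2500 -1.2500]
Step 4: x=[5.0313 6.9688] v=[0.3750 -0.3750]
Step 5: x=[4.8594 7.1407] v=[-0.6875 0.6875]
Step 6: x=[4.5079 7.4923] v=[-1.4062 1.4062]
Step 7: x=[4.1525 7.8478] v=[-1.4218 1.4218]
Step 8: x=[3.9709 8.0294] v=[-0.7265 0.7265]
Max displacement = 2.0313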